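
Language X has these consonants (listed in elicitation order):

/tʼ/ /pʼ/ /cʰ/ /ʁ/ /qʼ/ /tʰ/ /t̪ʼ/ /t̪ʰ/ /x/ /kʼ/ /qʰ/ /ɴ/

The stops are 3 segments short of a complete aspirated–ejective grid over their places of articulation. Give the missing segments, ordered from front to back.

place of articulation  aspirated  ejective
bilabial          —         pʼ      
dental            t̪ʰ       t̪ʼ     
alveolar          tʰ        tʼ      
palatal           cʰ        —       
velar             —         kʼ      
uvular            qʰ        qʼ      
Gaps, from front to back: bilabial lacks aspirated (/pʰ/); palatal lacks ejective (/cʼ/); velar lacks aspirated (/kʰ/).

/pʰ/, /cʼ/, /kʰ/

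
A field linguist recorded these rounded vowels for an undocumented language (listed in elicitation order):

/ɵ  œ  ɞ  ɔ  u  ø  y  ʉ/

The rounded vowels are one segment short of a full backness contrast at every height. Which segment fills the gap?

/o/

Front: /y/ (high), /ø/ (high-mid), /œ/ (low-mid).
Central: /ʉ/ (high), /ɵ/ (high-mid), /ɞ/ (low-mid).
Back: /u/ (high), /ɔ/ (low-mid).
The high-mid row has no back member, so the gap is the high-mid back rounded vowel /o/.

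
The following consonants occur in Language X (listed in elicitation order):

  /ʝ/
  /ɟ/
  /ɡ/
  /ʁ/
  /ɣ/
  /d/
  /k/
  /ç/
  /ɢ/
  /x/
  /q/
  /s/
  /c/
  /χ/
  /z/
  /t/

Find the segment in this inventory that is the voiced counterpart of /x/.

/ɣ/

/x/ is a voiceless velar fricative.
The voiced counterpart is a voiced velar fricative — in this inventory, /ɣ/.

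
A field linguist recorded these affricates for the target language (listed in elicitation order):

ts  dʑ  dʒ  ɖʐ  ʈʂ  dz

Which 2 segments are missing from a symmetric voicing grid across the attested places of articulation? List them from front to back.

/tʃ/, /tɕ/

alveolar: voiceless /ts/, voiced /dz/.
postalveolar: voiceless —, voiced /dʒ/.
retroflex: voiceless /ʈʂ/, voiced /ɖʐ/.
alveolo-palatal: voiceless —, voiced /dʑ/.
Gaps, from front to back: postalveolar lacks voiceless (/tʃ/); alveolo-palatal lacks voiceless (/tɕ/).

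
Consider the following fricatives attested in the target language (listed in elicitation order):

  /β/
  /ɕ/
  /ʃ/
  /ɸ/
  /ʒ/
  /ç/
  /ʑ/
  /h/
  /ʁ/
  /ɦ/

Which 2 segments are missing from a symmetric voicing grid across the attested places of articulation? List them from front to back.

/ʝ/, /χ/

bilabial: voiceless /ɸ/, voiced /β/.
postalveolar: voiceless /ʃ/, voiced /ʒ/.
alveolo-palatal: voiceless /ɕ/, voiced /ʑ/.
palatal: voiceless /ç/, voiced —.
uvular: voiceless —, voiced /ʁ/.
glottal: voiceless /h/, voiced /ɦ/.
Gaps, from front to back: palatal lacks voiced (/ʝ/); uvular lacks voiceless (/χ/).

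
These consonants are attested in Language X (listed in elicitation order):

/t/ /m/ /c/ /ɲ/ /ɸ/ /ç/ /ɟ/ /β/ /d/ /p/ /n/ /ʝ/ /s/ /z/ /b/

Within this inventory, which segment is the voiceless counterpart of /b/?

/b/ is a voiced bilabial stop.
The voiceless counterpart is a voiceless bilabial stop — in this inventory, /p/.

/p/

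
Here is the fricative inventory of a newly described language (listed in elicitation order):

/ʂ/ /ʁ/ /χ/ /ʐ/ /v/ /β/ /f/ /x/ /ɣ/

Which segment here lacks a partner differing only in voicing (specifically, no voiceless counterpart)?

/β/

Labiodental: /f/ ~ /v/
Retroflex: /ʂ/ ~ /ʐ/
Velar: /x/ ~ /ɣ/
Uvular: /χ/ ~ /ʁ/
Bilabial: only /β/ (voiced); no voiceless partner.
So /β/ is the unpaired segment.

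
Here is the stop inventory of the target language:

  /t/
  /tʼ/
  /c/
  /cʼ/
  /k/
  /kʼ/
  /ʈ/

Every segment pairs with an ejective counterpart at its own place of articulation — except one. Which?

/ʈ/

Alveolar: /t/ ~ /tʼ/
Palatal: /c/ ~ /cʼ/
Velar: /k/ ~ /kʼ/
Retroflex: only /ʈ/ (plain); no ejective partner.
So /ʈ/ is the unpaired segment.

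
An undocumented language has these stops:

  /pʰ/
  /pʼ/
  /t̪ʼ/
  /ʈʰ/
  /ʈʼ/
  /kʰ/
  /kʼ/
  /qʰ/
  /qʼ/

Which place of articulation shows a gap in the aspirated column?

dental

Aspirated: /pʰ/ (bilabial), /ʈʰ/ (retroflex), /kʰ/ (velar), /qʰ/ (uvular).
Ejective: /pʼ/ (bilabial), /t̪ʼ/ (dental), /ʈʼ/ (retroflex), /kʼ/ (velar), /qʼ/ (uvular).
Every place of articulation has an aspirated member except dental, where /t̪ʰ/ would be expected.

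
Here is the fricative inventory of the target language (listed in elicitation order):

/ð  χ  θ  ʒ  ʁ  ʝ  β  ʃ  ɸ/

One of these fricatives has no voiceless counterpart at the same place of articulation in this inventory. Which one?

Bilabial: /ɸ/ ~ /β/
Dental: /θ/ ~ /ð/
Postalveolar: /ʃ/ ~ /ʒ/
Uvular: /χ/ ~ /ʁ/
Palatal: only /ʝ/ (voiced); no voiceless partner.
So /ʝ/ is the unpaired segment.

/ʝ/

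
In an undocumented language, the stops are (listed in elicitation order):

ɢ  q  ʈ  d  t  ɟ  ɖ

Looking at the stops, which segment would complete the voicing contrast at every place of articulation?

place of articulation  voiceless  voiced  
alveolar          t         d       
retroflex         ʈ         ɖ       
palatal           —         ɟ       
uvular            q         ɢ       
The palatal row has no voiceless member, so the gap is the voiceless palatal stop /c/.

/c/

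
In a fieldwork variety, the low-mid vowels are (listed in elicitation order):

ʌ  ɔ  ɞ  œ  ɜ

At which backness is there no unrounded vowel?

Unrounded: /ɜ/ (central), /ʌ/ (back).
Rounded: /œ/ (front), /ɞ/ (central), /ɔ/ (back).
Every backness has an unrounded member except front, where /ɛ/ would be expected.

front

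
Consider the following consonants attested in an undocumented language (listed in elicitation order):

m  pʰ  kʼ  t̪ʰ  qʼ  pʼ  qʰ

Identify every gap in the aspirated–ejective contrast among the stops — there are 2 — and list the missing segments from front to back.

place of articulation  aspirated  ejective
bilabial          pʰ        pʼ      
dental            t̪ʰ       —       
velar             —         kʼ      
uvular            qʰ        qʼ      
Gaps, from front to back: dental lacks ejective (/t̪ʼ/); velar lacks aspirated (/kʰ/).

/t̪ʼ/, /kʰ/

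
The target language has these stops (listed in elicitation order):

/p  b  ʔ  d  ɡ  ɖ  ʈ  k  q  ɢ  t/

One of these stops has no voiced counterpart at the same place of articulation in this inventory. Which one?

Bilabial: /p/ ~ /b/
Alveolar: /t/ ~ /d/
Retroflex: /ʈ/ ~ /ɖ/
Velar: /k/ ~ /ɡ/
Uvular: /q/ ~ /ɢ/
Glottal: only /ʔ/ (voiceless); no voiced partner.
So /ʔ/ is the unpaired segment.

/ʔ/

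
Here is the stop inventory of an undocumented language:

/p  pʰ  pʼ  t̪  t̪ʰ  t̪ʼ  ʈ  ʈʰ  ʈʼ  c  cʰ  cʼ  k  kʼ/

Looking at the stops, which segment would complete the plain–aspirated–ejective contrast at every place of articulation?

bilabial: plain /p/, aspirated /pʰ/, ejective /pʼ/.
dental: plain /t̪/, aspirated /t̪ʰ/, ejective /t̪ʼ/.
retroflex: plain /ʈ/, aspirated /ʈʰ/, ejective /ʈʼ/.
palatal: plain /c/, aspirated /cʰ/, ejective /cʼ/.
velar: plain /k/, aspirated —, ejective /kʼ/.
The velar row has no aspirated member, so the gap is the aspirated velar stop /kʰ/.

/kʰ/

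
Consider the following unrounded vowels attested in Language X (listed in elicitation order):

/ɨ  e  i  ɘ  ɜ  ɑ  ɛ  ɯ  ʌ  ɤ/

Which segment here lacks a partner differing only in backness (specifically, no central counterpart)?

/ɑ/

High: /i/ ~ /ɨ/ ~ /ɯ/
High-mid: /e/ ~ /ɘ/ ~ /ɤ/
Low-mid: /ɛ/ ~ /ɜ/ ~ /ʌ/
Low: only /ɑ/ (back); no central partner.
So /ɑ/ is the unpaired segment.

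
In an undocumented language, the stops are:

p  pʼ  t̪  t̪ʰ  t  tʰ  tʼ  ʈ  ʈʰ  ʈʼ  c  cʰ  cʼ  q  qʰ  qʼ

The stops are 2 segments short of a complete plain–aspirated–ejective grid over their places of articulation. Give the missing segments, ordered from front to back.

/pʰ/, /t̪ʼ/

Plain: /p/ (bilabial), /t̪/ (dental), /t/ (alveolar), /ʈ/ (retroflex), /c/ (palatal), /q/ (uvular).
Aspirated: /t̪ʰ/ (dental), /tʰ/ (alveolar), /ʈʰ/ (retroflex), /cʰ/ (palatal), /qʰ/ (uvular).
Ejective: /pʼ/ (bilabial), /tʼ/ (alveolar), /ʈʼ/ (retroflex), /cʼ/ (palatal), /qʼ/ (uvular).
Gaps, from front to back: bilabial lacks aspirated (/pʰ/); dental lacks ejective (/t̪ʼ/).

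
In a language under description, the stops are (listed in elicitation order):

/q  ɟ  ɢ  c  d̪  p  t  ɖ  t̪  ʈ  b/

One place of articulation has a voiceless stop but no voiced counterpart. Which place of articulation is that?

bilabial: voiceless /p/, voiced /b/.
dental: voiceless /t̪/, voiced /d̪/.
alveolar: voiceless /t/, voiced —.
retroflex: voiceless /ʈ/, voiced /ɖ/.
palatal: voiceless /c/, voiced /ɟ/.
uvular: voiceless /q/, voiced /ɢ/.
Every place of articulation has a voiced member except alveolar, where /d/ would be expected.

alveolar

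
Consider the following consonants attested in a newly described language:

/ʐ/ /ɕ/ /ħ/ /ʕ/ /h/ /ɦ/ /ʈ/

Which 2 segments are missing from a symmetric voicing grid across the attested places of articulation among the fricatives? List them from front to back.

/ʂ/, /ʑ/

Voiceless: /ɕ/ (alveolo-palatal), /ħ/ (pharyngeal), /h/ (glottal).
Voiced: /ʐ/ (retroflex), /ʕ/ (pharyngeal), /ɦ/ (glottal).
Gaps, from front to back: retroflex lacks voiceless (/ʂ/); alveolo-palatal lacks voiced (/ʑ/).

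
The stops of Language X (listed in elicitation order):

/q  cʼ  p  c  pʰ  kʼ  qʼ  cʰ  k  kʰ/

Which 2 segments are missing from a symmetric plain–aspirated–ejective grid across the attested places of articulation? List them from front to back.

bilabial: plain /p/, aspirated /pʰ/, ejective —.
palatal: plain /c/, aspirated /cʰ/, ejective /cʼ/.
velar: plain /k/, aspirated /kʰ/, ejective /kʼ/.
uvular: plain /q/, aspirated —, ejective /qʼ/.
Gaps, from front to back: bilabial lacks ejective (/pʼ/); uvular lacks aspirated (/qʰ/).

/pʼ/, /qʰ/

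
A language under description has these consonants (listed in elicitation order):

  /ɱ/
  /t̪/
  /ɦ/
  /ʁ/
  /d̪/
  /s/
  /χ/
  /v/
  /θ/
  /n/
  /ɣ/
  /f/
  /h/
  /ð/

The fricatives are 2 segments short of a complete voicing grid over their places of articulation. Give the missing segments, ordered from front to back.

labiodental: voiceless /f/, voiced /v/.
dental: voiceless /θ/, voiced /ð/.
alveolar: voiceless /s/, voiced —.
velar: voiceless —, voiced /ɣ/.
uvular: voiceless /χ/, voiced /ʁ/.
glottal: voiceless /h/, voiced /ɦ/.
Gaps, from front to back: alveolar lacks voiced (/z/); velar lacks voiceless (/x/).

/z/, /x/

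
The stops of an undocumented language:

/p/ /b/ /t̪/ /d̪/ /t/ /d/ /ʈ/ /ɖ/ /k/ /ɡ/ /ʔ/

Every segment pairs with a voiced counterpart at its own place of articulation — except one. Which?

/ʔ/

Bilabial: /p/ ~ /b/
Dental: /t̪/ ~ /d̪/
Alveolar: /t/ ~ /d/
Retroflex: /ʈ/ ~ /ɖ/
Velar: /k/ ~ /ɡ/
Glottal: only /ʔ/ (voiceless); no voiced partner.
So /ʔ/ is the unpaired segment.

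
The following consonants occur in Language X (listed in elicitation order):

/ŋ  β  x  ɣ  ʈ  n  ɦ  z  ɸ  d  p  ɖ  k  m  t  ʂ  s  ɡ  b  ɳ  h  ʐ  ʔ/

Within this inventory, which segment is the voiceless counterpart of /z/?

/s/

/z/ is a voiced alveolar fricative.
The voiceless counterpart is a voiceless alveolar fricative — in this inventory, /s/.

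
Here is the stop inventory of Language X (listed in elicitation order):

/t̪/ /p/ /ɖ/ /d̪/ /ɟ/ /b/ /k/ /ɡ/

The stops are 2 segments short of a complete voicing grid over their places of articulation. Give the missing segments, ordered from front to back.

place of articulation  voiceless  voiced  
bilabial          p         b       
dental            t̪        d̪      
retroflex         —         ɖ       
palatal           —         ɟ       
velar             k         ɡ       
Gaps, from front to back: retroflex lacks voiceless (/ʈ/); palatal lacks voiceless (/c/).

/ʈ/, /c/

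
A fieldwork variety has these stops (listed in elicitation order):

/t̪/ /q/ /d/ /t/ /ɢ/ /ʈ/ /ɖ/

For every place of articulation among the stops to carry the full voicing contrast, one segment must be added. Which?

/d̪/

place of articulation  voiceless  voiced  
dental            t̪        —       
alveolar          t         d       
retroflex         ʈ         ɖ       
uvular            q         ɢ       
The dental row has no voiced member, so the gap is the voiced dental stop /d̪/.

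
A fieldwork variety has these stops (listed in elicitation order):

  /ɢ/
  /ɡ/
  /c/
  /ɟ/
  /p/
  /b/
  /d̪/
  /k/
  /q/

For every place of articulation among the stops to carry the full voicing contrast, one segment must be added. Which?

/t̪/

bilabial: voiceless /p/, voiced /b/.
dental: voiceless —, voiced /d̪/.
palatal: voiceless /c/, voiced /ɟ/.
velar: voiceless /k/, voiced /ɡ/.
uvular: voiceless /q/, voiced /ɢ/.
The dental row has no voiceless member, so the gap is the voiceless dental stop /t̪/.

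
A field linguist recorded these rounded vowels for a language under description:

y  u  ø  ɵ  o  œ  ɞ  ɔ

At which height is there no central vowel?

high

high: front /y/, central —, back /u/.
high-mid: front /ø/, central /ɵ/, back /o/.
low-mid: front /œ/, central /ɞ/, back /ɔ/.
Every height has a central member except high, where /ʉ/ would be expected.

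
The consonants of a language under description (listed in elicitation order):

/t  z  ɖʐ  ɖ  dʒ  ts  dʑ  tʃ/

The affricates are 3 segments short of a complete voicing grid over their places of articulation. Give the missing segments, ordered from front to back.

Voiceless: /ts/ (alveolar), /tʃ/ (postalveolar).
Voiced: /dʒ/ (postalveolar), /ɖʐ/ (retroflex), /dʑ/ (alveolo-palatal).
Gaps, from front to back: alveolar lacks voiced (/dz/); retroflex lacks voiceless (/ʈʂ/); alveolo-palatal lacks voiceless (/tɕ/).

/dz/, /ʈʂ/, /tɕ/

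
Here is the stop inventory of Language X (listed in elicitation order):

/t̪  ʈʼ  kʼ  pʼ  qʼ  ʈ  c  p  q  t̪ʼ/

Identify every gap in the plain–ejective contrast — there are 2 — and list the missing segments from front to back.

/cʼ/, /k/

Plain: /p/ (bilabial), /t̪/ (dental), /ʈ/ (retroflex), /c/ (palatal), /q/ (uvular).
Ejective: /pʼ/ (bilabial), /t̪ʼ/ (dental), /ʈʼ/ (retroflex), /kʼ/ (velar), /qʼ/ (uvular).
Gaps, from front to back: palatal lacks ejective (/cʼ/); velar lacks plain (/k/).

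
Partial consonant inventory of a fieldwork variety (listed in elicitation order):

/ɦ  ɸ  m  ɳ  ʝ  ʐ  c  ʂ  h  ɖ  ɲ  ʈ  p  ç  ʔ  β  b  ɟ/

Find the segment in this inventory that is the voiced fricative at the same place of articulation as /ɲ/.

/ʝ/

/ɲ/ is a palatal nasal.
The voiced fricative at the same place is a voiced palatal fricative — in this inventory, /ʝ/.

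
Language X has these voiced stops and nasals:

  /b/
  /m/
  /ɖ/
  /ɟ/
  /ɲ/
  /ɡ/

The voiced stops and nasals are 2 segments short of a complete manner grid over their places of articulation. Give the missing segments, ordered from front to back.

/ɳ/, /ŋ/

bilabial: oral stop /b/, nasal /m/.
retroflex: oral stop /ɖ/, nasal —.
palatal: oral stop /ɟ/, nasal /ɲ/.
velar: oral stop /ɡ/, nasal —.
Gaps, from front to back: retroflex lacks nasal (/ɳ/); velar lacks nasal (/ŋ/).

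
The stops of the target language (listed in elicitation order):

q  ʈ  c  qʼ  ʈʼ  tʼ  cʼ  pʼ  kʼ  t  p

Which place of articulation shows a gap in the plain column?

velar

place of articulation  plain     ejective
bilabial          p         pʼ      
alveolar          t         tʼ      
retroflex         ʈ         ʈʼ      
palatal           c         cʼ      
velar             —         kʼ      
uvular            q         qʼ      
Every place of articulation has a plain member except velar, where /k/ would be expected.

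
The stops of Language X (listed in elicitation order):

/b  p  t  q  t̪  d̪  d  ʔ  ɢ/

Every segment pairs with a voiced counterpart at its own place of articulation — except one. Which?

Bilabial: /p/ ~ /b/
Dental: /t̪/ ~ /d̪/
Alveolar: /t/ ~ /d/
Uvular: /q/ ~ /ɢ/
Glottal: only /ʔ/ (voiceless); no voiced partner.
So /ʔ/ is the unpaired segment.

/ʔ/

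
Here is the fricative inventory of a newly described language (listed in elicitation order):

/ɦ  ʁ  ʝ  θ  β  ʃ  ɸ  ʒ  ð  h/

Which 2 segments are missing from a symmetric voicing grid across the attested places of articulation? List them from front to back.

bilabial: voiceless /ɸ/, voiced /β/.
dental: voiceless /θ/, voiced /ð/.
postalveolar: voiceless /ʃ/, voiced /ʒ/.
palatal: voiceless —, voiced /ʝ/.
uvular: voiceless —, voiced /ʁ/.
glottal: voiceless /h/, voiced /ɦ/.
Gaps, from front to back: palatal lacks voiceless (/ç/); uvular lacks voiceless (/χ/).

/ç/, /χ/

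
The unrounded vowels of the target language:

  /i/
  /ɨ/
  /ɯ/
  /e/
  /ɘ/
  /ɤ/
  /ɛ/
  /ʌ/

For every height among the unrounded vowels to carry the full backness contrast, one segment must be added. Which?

height            front     central   back    
high              i         ɨ         ɯ       
high-mid          e         ɘ         ɤ       
low-mid           ɛ         —         ʌ       
The low-mid row has no central member, so the gap is the low-mid central unrounded vowel /ɜ/.

/ɜ/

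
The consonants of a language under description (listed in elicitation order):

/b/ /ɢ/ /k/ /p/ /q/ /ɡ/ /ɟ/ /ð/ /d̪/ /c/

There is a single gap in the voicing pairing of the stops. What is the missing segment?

Voiceless: /p/ (bilabial), /c/ (palatal), /k/ (velar), /q/ (uvular).
Voiced: /b/ (bilabial), /d̪/ (dental), /ɟ/ (palatal), /ɡ/ (velar), /ɢ/ (uvular).
The dental row has no voiceless member, so the gap is the voiceless dental stop /t̪/.

/t̪/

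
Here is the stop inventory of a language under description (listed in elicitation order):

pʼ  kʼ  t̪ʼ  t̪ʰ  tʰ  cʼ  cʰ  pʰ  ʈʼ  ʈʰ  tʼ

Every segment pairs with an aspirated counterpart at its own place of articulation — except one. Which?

/kʼ/

Bilabial: /pʰ/ ~ /pʼ/
Dental: /t̪ʰ/ ~ /t̪ʼ/
Alveolar: /tʰ/ ~ /tʼ/
Retroflex: /ʈʰ/ ~ /ʈʼ/
Palatal: /cʰ/ ~ /cʼ/
Velar: only /kʼ/ (ejective); no aspirated partner.
So /kʼ/ is the unpaired segment.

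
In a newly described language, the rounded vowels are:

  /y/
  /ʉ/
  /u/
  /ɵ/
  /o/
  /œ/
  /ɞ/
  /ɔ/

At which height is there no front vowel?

high-mid

height            front     central   back    
high              y         ʉ         u       
high-mid          —         ɵ         o       
low-mid           œ         ɞ         ɔ       
Every height has a front member except high-mid, where /ø/ would be expected.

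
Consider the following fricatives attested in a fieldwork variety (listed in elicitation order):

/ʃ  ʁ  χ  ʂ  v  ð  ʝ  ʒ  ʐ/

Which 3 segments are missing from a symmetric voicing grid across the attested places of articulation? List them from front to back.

/f/, /θ/, /ç/

Voiceless: /ʃ/ (postalveolar), /ʂ/ (retroflex), /χ/ (uvular).
Voiced: /v/ (labiodental), /ð/ (dental), /ʒ/ (postalveolar), /ʐ/ (retroflex), /ʝ/ (palatal), /ʁ/ (uvular).
Gaps, from front to back: labiodental lacks voiceless (/f/); dental lacks voiceless (/θ/); palatal lacks voiceless (/ç/).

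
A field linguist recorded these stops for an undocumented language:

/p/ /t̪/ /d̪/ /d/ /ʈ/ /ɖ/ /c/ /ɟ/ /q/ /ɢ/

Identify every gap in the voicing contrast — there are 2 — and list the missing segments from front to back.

/b/, /t/

place of articulation  voiceless  voiced  
bilabial          p         —       
dental            t̪        d̪      
alveolar          —         d       
retroflex         ʈ         ɖ       
palatal           c         ɟ       
uvular            q         ɢ       
Gaps, from front to back: bilabial lacks voiced (/b/); alveolar lacks voiceless (/t/).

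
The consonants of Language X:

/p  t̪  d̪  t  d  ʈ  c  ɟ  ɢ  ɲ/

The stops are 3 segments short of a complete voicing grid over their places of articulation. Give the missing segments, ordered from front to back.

bilabial: voiceless /p/, voiced —.
dental: voiceless /t̪/, voiced /d̪/.
alveolar: voiceless /t/, voiced /d/.
retroflex: voiceless /ʈ/, voiced —.
palatal: voiceless /c/, voiced /ɟ/.
uvular: voiceless —, voiced /ɢ/.
Gaps, from front to back: bilabial lacks voiced (/b/); retroflex lacks voiced (/ɖ/); uvular lacks voiceless (/q/).

/b/, /ɖ/, /q/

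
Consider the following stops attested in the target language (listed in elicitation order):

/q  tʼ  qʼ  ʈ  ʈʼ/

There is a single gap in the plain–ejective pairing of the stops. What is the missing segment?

/t/

Plain: /ʈ/ (retroflex), /q/ (uvular).
Ejective: /tʼ/ (alveolar), /ʈʼ/ (retroflex), /qʼ/ (uvular).
The alveolar row has no plain member, so the gap is the plain alveolar stop /t/.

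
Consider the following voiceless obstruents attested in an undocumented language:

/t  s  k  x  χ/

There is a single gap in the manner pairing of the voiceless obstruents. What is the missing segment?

/q/

place of articulation  stop      fricative
alveolar          t         s       
velar             k         x       
uvular            —         χ       
The uvular row has no stop member, so the gap is the uvular stop /q/.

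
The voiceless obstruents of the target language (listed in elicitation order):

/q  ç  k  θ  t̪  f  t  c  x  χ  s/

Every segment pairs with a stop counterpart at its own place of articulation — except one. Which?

Dental: /t̪/ ~ /θ/
Alveolar: /t/ ~ /s/
Palatal: /c/ ~ /ç/
Velar: /k/ ~ /x/
Uvular: /q/ ~ /χ/
Labiodental: only /f/ (fricative); no stop partner.
So /f/ is the unpaired segment.

/f/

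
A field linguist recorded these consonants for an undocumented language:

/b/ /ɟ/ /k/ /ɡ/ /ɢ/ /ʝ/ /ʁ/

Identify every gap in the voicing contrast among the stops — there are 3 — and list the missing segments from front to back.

place of articulation  voiceless  voiced  
bilabial          —         b       
palatal           —         ɟ       
velar             k         ɡ       
uvular            —         ɢ       
Gaps, from front to back: bilabial lacks voiceless (/p/); palatal lacks voiceless (/c/); uvular lacks voiceless (/q/).

/p/, /c/, /q/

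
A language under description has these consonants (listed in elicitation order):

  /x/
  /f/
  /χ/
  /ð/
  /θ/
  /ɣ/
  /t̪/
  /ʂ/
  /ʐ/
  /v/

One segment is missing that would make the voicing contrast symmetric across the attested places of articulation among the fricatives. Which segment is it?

/ʁ/

labiodental: voiceless /f/, voiced /v/.
dental: voiceless /θ/, voiced /ð/.
retroflex: voiceless /ʂ/, voiced /ʐ/.
velar: voiceless /x/, voiced /ɣ/.
uvular: voiceless /χ/, voiced —.
The uvular row has no voiced member, so the gap is the voiced uvular fricative /ʁ/.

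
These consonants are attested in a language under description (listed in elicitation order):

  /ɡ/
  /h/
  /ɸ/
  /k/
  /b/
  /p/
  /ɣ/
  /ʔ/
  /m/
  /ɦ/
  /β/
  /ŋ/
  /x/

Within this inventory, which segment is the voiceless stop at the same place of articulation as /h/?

/h/ is a voiceless glottal fricative.
The voiceless stop at the same place is a voiceless glottal stop — in this inventory, /ʔ/.

/ʔ/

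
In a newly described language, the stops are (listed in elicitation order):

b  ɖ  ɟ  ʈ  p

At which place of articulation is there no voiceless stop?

place of articulation  voiceless  voiced  
bilabial          p         b       
retroflex         ʈ         ɖ       
palatal           —         ɟ       
Every place of articulation has a voiceless member except palatal, where /c/ would be expected.

palatal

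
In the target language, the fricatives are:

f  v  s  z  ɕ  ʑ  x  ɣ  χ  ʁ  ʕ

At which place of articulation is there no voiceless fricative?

Voiceless: /f/ (labiodental), /s/ (alveolar), /ɕ/ (alveolo-palatal), /x/ (velar), /χ/ (uvular).
Voiced: /v/ (labiodental), /z/ (alveolar), /ʑ/ (alveolo-palatal), /ɣ/ (velar), /ʁ/ (uvular), /ʕ/ (pharyngeal).
Every place of articulation has a voiceless member except pharyngeal, where /ħ/ would be expected.

pharyngeal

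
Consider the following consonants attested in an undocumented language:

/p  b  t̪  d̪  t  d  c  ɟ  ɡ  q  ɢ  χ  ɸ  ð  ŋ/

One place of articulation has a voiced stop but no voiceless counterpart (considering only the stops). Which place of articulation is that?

velar

bilabial: voiceless /p/, voiced /b/.
dental: voiceless /t̪/, voiced /d̪/.
alveolar: voiceless /t/, voiced /d/.
palatal: voiceless /c/, voiced /ɟ/.
velar: voiceless —, voiced /ɡ/.
uvular: voiceless /q/, voiced /ɢ/.
Every place of articulation has a voiceless member except velar, where /k/ would be expected.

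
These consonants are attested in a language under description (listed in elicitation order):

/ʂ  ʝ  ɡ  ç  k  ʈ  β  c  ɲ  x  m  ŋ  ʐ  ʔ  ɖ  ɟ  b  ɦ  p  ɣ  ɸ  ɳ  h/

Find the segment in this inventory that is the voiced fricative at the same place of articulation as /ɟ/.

/ʝ/

/ɟ/ is a voiced palatal stop.
The voiced fricative at the same place is a voiced palatal fricative — in this inventory, /ʝ/.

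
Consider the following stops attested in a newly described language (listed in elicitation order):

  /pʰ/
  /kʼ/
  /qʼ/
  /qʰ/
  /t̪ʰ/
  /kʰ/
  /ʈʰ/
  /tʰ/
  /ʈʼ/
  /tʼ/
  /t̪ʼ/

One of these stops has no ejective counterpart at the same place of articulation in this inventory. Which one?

Dental: /t̪ʰ/ ~ /t̪ʼ/
Alveolar: /tʰ/ ~ /tʼ/
Retroflex: /ʈʰ/ ~ /ʈʼ/
Velar: /kʰ/ ~ /kʼ/
Uvular: /qʰ/ ~ /qʼ/
Bilabial: only /pʰ/ (aspirated); no ejective partner.
So /pʰ/ is the unpaired segment.

/pʰ/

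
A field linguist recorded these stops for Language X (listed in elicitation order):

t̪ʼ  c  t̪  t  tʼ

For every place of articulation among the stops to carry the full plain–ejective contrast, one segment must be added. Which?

/cʼ/

Plain: /t̪/ (dental), /t/ (alveolar), /c/ (palatal).
Ejective: /t̪ʼ/ (dental), /tʼ/ (alveolar).
The palatal row has no ejective member, so the gap is the ejective palatal stop /cʼ/.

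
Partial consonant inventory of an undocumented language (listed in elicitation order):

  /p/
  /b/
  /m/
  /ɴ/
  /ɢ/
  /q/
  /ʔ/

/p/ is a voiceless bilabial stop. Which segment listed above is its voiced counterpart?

The voiced counterpart is a voiced bilabial stop — in this inventory, /b/.

/b/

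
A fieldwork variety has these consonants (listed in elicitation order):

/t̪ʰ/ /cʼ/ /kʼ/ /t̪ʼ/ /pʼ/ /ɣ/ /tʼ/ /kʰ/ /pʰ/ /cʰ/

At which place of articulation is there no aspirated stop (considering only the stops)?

alveolar

bilabial: aspirated /pʰ/, ejective /pʼ/.
dental: aspirated /t̪ʰ/, ejective /t̪ʼ/.
alveolar: aspirated —, ejective /tʼ/.
palatal: aspirated /cʰ/, ejective /cʼ/.
velar: aspirated /kʰ/, ejective /kʼ/.
Every place of articulation has an aspirated member except alveolar, where /tʰ/ would be expected.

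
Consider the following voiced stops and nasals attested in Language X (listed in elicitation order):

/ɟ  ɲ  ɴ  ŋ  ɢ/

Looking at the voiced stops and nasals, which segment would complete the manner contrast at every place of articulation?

/ɡ/

Oral stop: /ɟ/ (palatal), /ɢ/ (uvular).
Nasal: /ɲ/ (palatal), /ŋ/ (velar), /ɴ/ (uvular).
The velar row has no oral stop member, so the gap is the velar oral stop /ɡ/.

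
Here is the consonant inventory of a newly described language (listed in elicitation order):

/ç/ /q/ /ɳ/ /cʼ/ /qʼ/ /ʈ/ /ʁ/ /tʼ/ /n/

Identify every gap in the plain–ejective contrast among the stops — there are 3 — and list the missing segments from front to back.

place of articulation  plain     ejective
alveolar          —         tʼ      
retroflex         ʈ         —       
palatal           —         cʼ      
uvular            q         qʼ      
Gaps, from front to back: alveolar lacks plain (/t/); retroflex lacks ejective (/ʈʼ/); palatal lacks plain (/c/).

/t/, /ʈʼ/, /c/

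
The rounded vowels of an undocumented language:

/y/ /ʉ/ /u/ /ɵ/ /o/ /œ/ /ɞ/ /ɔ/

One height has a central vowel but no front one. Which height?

high-mid

Front: /y/ (high), /œ/ (low-mid).
Central: /ʉ/ (high), /ɵ/ (high-mid), /ɞ/ (low-mid).
Back: /u/ (high), /o/ (high-mid), /ɔ/ (low-mid).
Every height has a front member except high-mid, where /ø/ would be expected.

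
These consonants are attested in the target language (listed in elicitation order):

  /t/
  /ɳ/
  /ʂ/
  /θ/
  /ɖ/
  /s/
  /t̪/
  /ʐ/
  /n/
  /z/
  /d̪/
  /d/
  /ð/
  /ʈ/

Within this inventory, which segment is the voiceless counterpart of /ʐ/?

/ʂ/

/ʐ/ is a voiced retroflex fricative.
The voiceless counterpart is a voiceless retroflex fricative — in this inventory, /ʂ/.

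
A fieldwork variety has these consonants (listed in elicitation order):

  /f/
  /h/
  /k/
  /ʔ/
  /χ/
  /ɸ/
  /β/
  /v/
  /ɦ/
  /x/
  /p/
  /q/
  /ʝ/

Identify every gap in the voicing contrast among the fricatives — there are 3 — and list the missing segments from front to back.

/ç/, /ɣ/, /ʁ/

Voiceless: /ɸ/ (bilabial), /f/ (labiodental), /x/ (velar), /χ/ (uvular), /h/ (glottal).
Voiced: /β/ (bilabial), /v/ (labiodental), /ʝ/ (palatal), /ɦ/ (glottal).
Gaps, from front to back: palatal lacks voiceless (/ç/); velar lacks voiced (/ɣ/); uvular lacks voiced (/ʁ/).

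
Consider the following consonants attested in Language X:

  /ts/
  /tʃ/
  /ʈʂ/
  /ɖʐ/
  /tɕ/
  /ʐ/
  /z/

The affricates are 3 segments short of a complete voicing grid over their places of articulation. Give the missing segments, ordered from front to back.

/dz/, /dʒ/, /dʑ/

alveolar: voiceless /ts/, voiced —.
postalveolar: voiceless /tʃ/, voiced —.
retroflex: voiceless /ʈʂ/, voiced /ɖʐ/.
alveolo-palatal: voiceless /tɕ/, voiced —.
Gaps, from front to back: alveolar lacks voiced (/dz/); postalveolar lacks voiced (/dʒ/); alveolo-palatal lacks voiced (/dʑ/).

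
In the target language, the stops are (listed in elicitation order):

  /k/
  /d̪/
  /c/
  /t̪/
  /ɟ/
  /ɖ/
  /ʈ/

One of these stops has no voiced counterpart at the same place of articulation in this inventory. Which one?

/k/

Dental: /t̪/ ~ /d̪/
Retroflex: /ʈ/ ~ /ɖ/
Palatal: /c/ ~ /ɟ/
Velar: only /k/ (voiceless); no voiced partner.
So /k/ is the unpaired segment.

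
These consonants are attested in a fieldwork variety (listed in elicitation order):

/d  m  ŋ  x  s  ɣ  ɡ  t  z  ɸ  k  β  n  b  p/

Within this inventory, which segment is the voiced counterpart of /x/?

/ɣ/

/x/ is a voiceless velar fricative.
The voiced counterpart is a voiced velar fricative — in this inventory, /ɣ/.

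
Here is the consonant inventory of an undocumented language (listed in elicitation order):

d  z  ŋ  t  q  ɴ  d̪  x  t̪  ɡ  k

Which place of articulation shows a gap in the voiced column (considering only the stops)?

uvular

place of articulation  voiceless  voiced  
dental            t̪        d̪      
alveolar          t         d       
velar             k         ɡ       
uvular            q         —       
Every place of articulation has a voiced member except uvular, where /ɢ/ would be expected.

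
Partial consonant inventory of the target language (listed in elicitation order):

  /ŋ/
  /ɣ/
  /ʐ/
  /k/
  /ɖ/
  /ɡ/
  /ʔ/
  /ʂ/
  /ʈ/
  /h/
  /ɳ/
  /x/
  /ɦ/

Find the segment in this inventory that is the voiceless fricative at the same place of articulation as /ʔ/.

/h/

/ʔ/ is a voiceless glottal stop.
The voiceless fricative at the same place is a voiceless glottal fricative — in this inventory, /h/.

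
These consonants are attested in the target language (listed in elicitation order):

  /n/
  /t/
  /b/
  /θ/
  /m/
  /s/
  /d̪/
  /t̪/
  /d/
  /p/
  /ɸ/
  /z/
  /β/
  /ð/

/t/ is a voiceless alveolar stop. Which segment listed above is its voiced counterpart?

/d/

The voiced counterpart is a voiced alveolar stop — in this inventory, /d/.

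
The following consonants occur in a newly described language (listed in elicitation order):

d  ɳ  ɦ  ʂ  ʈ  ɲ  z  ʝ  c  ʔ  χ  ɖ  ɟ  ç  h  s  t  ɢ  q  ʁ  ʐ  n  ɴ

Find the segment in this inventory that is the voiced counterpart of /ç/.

/ʝ/

/ç/ is a voiceless palatal fricative.
The voiced counterpart is a voiced palatal fricative — in this inventory, /ʝ/.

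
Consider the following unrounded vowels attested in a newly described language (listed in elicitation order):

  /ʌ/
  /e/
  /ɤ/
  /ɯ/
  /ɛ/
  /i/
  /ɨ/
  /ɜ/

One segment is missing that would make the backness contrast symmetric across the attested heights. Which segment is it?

/ɘ/

height            front     central   back    
high              i         ɨ         ɯ       
high-mid          e         —         ɤ       
low-mid           ɛ         ɜ         ʌ       
The high-mid row has no central member, so the gap is the high-mid central unrounded vowel /ɘ/.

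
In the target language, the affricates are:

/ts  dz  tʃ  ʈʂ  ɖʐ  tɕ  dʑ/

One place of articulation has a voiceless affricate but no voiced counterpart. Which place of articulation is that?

postalveolar

alveolar: voiceless /ts/, voiced /dz/.
postalveolar: voiceless /tʃ/, voiced —.
retroflex: voiceless /ʈʂ/, voiced /ɖʐ/.
alveolo-palatal: voiceless /tɕ/, voiced /dʑ/.
Every place of articulation has a voiced member except postalveolar, where /dʒ/ would be expected.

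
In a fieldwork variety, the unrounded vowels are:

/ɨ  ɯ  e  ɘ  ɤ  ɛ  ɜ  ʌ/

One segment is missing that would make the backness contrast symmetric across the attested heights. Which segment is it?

/i/

Front: /e/ (high-mid), /ɛ/ (low-mid).
Central: /ɨ/ (high), /ɘ/ (high-mid), /ɜ/ (low-mid).
Back: /ɯ/ (high), /ɤ/ (high-mid), /ʌ/ (low-mid).
The high row has no front member, so the gap is the high front unrounded vowel /i/.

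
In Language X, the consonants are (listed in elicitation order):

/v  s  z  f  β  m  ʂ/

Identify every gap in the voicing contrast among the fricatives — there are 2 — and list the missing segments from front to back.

bilabial: voiceless —, voiced /β/.
labiodental: voiceless /f/, voiced /v/.
alveolar: voiceless /s/, voiced /z/.
retroflex: voiceless /ʂ/, voiced —.
Gaps, from front to back: bilabial lacks voiceless (/ɸ/); retroflex lacks voiced (/ʐ/).

/ɸ/, /ʐ/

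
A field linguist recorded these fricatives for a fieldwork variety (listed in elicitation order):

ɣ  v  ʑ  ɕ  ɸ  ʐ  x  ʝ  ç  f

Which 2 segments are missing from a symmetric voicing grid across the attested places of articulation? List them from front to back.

/β/, /ʂ/

place of articulation  voiceless  voiced  
bilabial          ɸ         —       
labiodental       f         v       
retroflex         —         ʐ       
alveolo-palatal   ɕ         ʑ       
palatal           ç         ʝ       
velar             x         ɣ       
Gaps, from front to back: bilabial lacks voiced (/β/); retroflex lacks voiceless (/ʂ/).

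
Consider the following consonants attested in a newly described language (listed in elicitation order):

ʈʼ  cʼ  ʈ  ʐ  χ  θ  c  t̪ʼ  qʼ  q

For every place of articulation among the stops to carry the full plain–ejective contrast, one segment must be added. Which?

/t̪/

Plain: /ʈ/ (retroflex), /c/ (palatal), /q/ (uvular).
Ejective: /t̪ʼ/ (dental), /ʈʼ/ (retroflex), /cʼ/ (palatal), /qʼ/ (uvular).
The dental row has no plain member, so the gap is the plain dental stop /t̪/.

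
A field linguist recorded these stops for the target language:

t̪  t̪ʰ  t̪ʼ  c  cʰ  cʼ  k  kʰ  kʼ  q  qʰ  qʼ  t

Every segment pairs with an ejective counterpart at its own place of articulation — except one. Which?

/t/

Dental: /t̪/ ~ /t̪ʰ/ ~ /t̪ʼ/
Palatal: /c/ ~ /cʰ/ ~ /cʼ/
Velar: /k/ ~ /kʰ/ ~ /kʼ/
Uvular: /q/ ~ /qʰ/ ~ /qʼ/
Alveolar: only /t/ (plain); no ejective partner.
So /t/ is the unpaired segment.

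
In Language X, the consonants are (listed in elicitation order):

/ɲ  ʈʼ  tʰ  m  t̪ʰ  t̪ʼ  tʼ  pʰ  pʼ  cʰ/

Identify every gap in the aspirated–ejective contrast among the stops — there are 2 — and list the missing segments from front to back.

place of articulation  aspirated  ejective
bilabial          pʰ        pʼ      
dental            t̪ʰ       t̪ʼ     
alveolar          tʰ        tʼ      
retroflex         —         ʈʼ      
palatal           cʰ        —       
Gaps, from front to back: retroflex lacks aspirated (/ʈʰ/); palatal lacks ejective (/cʼ/).

/ʈʰ/, /cʼ/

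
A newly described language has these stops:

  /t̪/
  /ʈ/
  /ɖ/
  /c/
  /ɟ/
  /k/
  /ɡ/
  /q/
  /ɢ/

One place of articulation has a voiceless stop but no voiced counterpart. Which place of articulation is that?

dental

place of articulation  voiceless  voiced  
dental            t̪        —       
retroflex         ʈ         ɖ       
palatal           c         ɟ       
velar             k         ɡ       
uvular            q         ɢ       
Every place of articulation has a voiced member except dental, where /d̪/ would be expected.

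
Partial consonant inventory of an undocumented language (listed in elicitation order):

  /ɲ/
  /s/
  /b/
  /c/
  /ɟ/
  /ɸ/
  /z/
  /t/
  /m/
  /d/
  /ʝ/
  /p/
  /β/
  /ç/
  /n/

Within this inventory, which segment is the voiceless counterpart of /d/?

/t/

/d/ is a voiced alveolar stop.
The voiceless counterpart is a voiceless alveolar stop — in this inventory, /t/.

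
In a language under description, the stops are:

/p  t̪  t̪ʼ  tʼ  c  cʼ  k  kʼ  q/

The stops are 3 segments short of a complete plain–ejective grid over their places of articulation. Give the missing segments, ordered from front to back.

/pʼ/, /t/, /qʼ/

place of articulation  plain     ejective
bilabial          p         —       
dental            t̪        t̪ʼ     
alveolar          —         tʼ      
palatal           c         cʼ      
velar             k         kʼ      
uvular            q         —       
Gaps, from front to back: bilabial lacks ejective (/pʼ/); alveolar lacks plain (/t/); uvular lacks ejective (/qʼ/).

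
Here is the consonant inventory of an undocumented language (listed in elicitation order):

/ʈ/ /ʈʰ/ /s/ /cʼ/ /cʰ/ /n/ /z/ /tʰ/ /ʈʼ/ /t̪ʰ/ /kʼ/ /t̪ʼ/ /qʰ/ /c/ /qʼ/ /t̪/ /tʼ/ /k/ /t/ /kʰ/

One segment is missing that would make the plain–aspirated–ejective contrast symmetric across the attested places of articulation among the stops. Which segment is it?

Plain: /t̪/ (dental), /t/ (alveolar), /ʈ/ (retroflex), /c/ (palatal), /k/ (velar).
Aspirated: /t̪ʰ/ (dental), /tʰ/ (alveolar), /ʈʰ/ (retroflex), /cʰ/ (palatal), /kʰ/ (velar), /qʰ/ (uvular).
Ejective: /t̪ʼ/ (dental), /tʼ/ (alveolar), /ʈʼ/ (retroflex), /cʼ/ (palatal), /kʼ/ (velar), /qʼ/ (uvular).
The uvular row has no plain member, so the gap is the plain uvular stop /q/.

/q/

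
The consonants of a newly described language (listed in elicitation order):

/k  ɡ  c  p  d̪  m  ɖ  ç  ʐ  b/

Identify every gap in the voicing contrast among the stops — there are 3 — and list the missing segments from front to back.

Voiceless: /p/ (bilabial), /c/ (palatal), /k/ (velar).
Voiced: /b/ (bilabial), /d̪/ (dental), /ɖ/ (retroflex), /ɡ/ (velar).
Gaps, from front to back: dental lacks voiceless (/t̪/); retroflex lacks voiceless (/ʈ/); palatal lacks voiced (/ɟ/).

/t̪/, /ʈ/, /ɟ/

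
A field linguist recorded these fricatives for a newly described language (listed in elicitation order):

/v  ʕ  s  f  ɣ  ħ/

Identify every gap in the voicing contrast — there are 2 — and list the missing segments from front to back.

/z/, /x/

labiodental: voiceless /f/, voiced /v/.
alveolar: voiceless /s/, voiced —.
velar: voiceless —, voiced /ɣ/.
pharyngeal: voiceless /ħ/, voiced /ʕ/.
Gaps, from front to back: alveolar lacks voiced (/z/); velar lacks voiceless (/x/).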